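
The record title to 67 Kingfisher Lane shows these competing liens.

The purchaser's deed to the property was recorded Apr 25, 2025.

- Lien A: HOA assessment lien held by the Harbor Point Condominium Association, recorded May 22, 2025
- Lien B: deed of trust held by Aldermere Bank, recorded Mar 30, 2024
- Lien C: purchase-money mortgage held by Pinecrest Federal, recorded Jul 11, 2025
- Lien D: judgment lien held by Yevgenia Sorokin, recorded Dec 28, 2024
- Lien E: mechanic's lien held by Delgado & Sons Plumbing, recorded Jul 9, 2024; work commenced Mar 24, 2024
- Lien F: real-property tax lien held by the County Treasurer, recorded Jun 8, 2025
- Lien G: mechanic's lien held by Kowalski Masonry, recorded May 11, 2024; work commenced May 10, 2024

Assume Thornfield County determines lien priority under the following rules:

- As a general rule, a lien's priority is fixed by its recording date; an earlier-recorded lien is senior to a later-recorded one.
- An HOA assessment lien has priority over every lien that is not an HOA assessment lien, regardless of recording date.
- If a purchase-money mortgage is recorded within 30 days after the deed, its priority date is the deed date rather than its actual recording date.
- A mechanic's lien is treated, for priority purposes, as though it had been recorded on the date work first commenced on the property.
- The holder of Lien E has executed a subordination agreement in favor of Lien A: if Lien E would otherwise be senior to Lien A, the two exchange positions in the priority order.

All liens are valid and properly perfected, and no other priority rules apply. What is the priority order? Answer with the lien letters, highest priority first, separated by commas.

A, E, B, G, D, F, C

Effective dates after the stated exceptions: C was recorded 77 days after the deed — beyond 30 days — so no relation-back applies; E is treated as recorded Mar 24, 2024, the work-commencement date; G's effective date is May 10, 2024, when work began.
A is an HOA assessment lien, so it outranks all other liens regardless of date.
Among the remaining liens, by effective date: E (Mar 24, 2024), B (Mar 30, 2024), G (May 10, 2024), D (Dec 28, 2024), F (Jun 8, 2025), C (Jul 11, 2025).
E is already junior to A, so the subordination agreement changes nothing.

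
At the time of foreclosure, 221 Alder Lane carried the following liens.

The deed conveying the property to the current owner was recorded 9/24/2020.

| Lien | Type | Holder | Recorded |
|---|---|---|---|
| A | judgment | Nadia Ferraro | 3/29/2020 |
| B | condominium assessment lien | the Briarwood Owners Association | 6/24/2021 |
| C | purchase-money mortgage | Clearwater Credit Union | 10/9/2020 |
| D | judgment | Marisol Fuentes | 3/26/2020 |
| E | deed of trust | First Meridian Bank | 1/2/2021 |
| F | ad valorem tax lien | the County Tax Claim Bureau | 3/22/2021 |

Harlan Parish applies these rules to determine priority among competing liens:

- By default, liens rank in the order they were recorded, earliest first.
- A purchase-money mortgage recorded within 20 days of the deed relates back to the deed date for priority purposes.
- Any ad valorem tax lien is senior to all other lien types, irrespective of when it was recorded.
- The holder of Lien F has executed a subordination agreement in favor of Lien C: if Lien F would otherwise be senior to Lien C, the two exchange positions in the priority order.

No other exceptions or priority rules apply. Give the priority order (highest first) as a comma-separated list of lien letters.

C, D, A, F, E, B

Effective dates after the stated exceptions: C was recorded within the 20-day window, so its effective date is the deed date 9/24/2020.
As an ad valorem tax lien, F is senior to every other lien.
Ordering the rest by effective date: D (3/26/2020), A (3/29/2020), C (9/24/2020), E (1/2/2021), B (6/24/2021).
F is senior to C before the subordination, so the two trade places.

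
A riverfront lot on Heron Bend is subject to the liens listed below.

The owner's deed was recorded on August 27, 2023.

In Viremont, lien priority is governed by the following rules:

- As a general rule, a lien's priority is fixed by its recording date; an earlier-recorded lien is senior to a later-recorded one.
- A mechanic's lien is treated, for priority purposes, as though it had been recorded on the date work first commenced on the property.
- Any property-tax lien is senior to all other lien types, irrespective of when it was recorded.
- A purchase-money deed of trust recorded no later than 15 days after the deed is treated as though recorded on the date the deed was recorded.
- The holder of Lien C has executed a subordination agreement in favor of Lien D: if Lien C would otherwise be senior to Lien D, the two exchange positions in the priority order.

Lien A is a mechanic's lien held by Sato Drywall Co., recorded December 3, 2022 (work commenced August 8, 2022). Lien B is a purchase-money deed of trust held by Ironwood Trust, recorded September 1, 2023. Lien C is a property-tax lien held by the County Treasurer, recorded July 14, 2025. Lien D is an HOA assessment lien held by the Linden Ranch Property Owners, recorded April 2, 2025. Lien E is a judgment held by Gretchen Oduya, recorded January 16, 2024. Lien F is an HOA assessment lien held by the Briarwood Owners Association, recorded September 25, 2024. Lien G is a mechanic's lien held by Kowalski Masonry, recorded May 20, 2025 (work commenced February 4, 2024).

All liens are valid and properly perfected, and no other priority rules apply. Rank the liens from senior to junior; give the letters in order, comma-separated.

D, A, B, E, G, F, C

Effective dates after the stated exceptions: A is treated as recorded August 8, 2022, the work-commencement date; B's effective date is the deed date, August 27, 2023; G relates back to February 4, 2024 (work commenced).
C is a property-tax lien, so it outranks all other liens regardless of date.
Among the remaining liens, by effective date: A (August 8, 2022), B (August 27, 2023), E (January 16, 2024), G (February 4, 2024), F (September 25, 2024), D (April 2, 2025).
C would otherwise be senior to D, so under the subordination agreement C and D exchange positions.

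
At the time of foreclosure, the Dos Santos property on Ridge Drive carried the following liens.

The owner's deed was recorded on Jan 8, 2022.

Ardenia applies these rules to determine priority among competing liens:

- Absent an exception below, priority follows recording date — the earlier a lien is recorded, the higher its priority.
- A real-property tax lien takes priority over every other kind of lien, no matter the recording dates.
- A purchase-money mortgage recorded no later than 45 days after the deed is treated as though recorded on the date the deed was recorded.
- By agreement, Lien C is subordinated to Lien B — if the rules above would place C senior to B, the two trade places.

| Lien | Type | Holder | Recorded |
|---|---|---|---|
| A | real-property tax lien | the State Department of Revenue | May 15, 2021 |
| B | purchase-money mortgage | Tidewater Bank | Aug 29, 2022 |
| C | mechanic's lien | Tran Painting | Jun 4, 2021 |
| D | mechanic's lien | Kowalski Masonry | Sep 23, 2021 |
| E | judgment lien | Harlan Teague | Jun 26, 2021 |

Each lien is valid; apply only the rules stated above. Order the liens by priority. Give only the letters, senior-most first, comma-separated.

A, B, E, D, C

First, effective dates: B was recorded 233 days after the deed — beyond 45 days — so no relation-back applies.
A, as a real-property tax lien, has superpriority and ranks first.
Ordering the rest by effective date: C (Jun 4, 2021), E (Jun 26, 2021), D (Sep 23, 2021), B (Aug 29, 2022).
C is senior to B before the subordination, so the two trade places.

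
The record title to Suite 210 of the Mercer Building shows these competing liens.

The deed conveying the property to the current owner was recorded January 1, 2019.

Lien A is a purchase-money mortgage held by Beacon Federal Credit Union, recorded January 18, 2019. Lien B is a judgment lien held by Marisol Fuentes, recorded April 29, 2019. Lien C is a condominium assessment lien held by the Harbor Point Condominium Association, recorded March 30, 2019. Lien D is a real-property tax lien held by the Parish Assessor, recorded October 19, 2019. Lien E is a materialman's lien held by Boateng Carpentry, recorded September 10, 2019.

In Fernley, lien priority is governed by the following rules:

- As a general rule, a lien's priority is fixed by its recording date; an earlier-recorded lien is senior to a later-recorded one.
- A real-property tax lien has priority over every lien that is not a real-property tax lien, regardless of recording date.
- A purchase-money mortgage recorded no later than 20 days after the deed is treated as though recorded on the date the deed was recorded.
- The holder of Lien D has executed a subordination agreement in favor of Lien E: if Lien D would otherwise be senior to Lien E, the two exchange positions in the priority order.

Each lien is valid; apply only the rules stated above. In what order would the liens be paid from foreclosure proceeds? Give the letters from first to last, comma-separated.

E, A, C, B, D

Effective dates after the stated exceptions: A's effective date is the deed date, January 1, 2019.
D, as a real-property tax lien, has superpriority and ranks first.
The other liens, earliest effective date first: A (January 1, 2019), C (March 30, 2019), B (April 29, 2019), E (September 10, 2019).
D would otherwise be senior to E, so under the subordination agreement D and E exchange positions.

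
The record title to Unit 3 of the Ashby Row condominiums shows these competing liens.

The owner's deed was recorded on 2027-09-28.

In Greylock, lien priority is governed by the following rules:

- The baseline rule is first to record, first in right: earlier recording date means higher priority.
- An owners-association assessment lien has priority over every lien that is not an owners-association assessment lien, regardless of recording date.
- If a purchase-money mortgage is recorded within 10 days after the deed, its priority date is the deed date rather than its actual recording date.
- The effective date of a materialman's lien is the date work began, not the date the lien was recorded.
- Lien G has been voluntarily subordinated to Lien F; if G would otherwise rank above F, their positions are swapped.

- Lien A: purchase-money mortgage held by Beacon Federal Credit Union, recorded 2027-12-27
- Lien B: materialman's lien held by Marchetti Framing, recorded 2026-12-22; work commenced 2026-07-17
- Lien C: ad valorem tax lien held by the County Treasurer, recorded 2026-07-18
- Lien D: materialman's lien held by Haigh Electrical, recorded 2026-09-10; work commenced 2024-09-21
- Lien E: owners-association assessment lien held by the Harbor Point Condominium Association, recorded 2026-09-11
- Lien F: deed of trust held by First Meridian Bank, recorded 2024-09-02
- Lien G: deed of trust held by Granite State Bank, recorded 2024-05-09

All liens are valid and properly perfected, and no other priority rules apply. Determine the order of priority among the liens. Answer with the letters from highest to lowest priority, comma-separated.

Adjusting effective dates: A was recorded 90 days after the deed, outside the 10-day window, so it keeps its recording date; B relates back to 2026-07-17 (work commenced); D's effective date is 2024-09-21, when work began.
E, as an owners-association assessment lien, has superpriority and ranks first.
Among the remaining liens, by effective date: G (2024-05-09), F (2024-09-02), D (2024-09-21), B (2026-07-17), C (2026-07-18), A (2027-12-27).
G is senior to F before the subordination, so the two trade places.

E, F, G, D, B, C, A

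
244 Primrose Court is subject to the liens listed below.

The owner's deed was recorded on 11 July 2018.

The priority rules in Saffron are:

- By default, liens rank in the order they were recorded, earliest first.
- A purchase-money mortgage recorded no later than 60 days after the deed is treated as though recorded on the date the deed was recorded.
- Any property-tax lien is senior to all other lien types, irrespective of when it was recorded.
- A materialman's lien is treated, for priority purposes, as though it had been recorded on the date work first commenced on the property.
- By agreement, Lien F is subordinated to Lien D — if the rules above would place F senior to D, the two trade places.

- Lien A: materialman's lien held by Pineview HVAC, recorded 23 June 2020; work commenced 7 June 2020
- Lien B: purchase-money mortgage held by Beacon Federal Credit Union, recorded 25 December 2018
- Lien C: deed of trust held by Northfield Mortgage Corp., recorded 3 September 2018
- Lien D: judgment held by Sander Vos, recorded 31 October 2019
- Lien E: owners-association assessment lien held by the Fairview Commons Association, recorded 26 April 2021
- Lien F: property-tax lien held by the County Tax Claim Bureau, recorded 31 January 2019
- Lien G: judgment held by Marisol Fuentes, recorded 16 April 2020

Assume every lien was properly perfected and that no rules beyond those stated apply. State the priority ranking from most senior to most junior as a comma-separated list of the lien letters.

D, C, B, F, G, A, E

Effective dates after the stated exceptions: A's effective date is 7 June 2020, when work began; B was recorded 167 days after the deed — beyond 60 days — so no relation-back applies.
As a property-tax lien, F is senior to every other lien.
Remaining liens by effective date: C (3 September 2018), B (25 December 2018), D (31 October 2019), G (16 April 2020), A (7 June 2020), E (26 April 2021).
The subordination applies — F was senior to D — so F and D swap.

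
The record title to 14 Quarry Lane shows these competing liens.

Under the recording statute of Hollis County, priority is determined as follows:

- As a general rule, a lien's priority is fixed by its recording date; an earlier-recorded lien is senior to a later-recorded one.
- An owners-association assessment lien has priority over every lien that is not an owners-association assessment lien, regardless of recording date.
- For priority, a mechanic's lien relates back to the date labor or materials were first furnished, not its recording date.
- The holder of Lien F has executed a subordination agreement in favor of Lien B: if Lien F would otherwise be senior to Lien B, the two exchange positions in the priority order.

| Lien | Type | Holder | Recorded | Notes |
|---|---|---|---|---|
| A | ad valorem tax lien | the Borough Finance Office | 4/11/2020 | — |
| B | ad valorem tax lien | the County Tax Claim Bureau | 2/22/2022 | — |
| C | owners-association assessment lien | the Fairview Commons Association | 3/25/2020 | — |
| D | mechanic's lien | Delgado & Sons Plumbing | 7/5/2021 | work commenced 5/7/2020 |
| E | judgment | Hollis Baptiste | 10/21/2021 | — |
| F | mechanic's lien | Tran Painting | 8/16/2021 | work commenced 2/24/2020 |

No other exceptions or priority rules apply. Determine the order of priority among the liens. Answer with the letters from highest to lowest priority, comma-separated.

C, B, A, D, E, F

Effective dates after the stated exceptions: D's effective date is 5/7/2020, when work began; F's effective date is 2/24/2020, when work began.
C is an owners-association assessment lien and takes priority over every other lien.
The other liens, earliest effective date first: F (2/24/2020), A (4/11/2020), D (5/7/2020), E (10/21/2021), B (2/22/2022).
The subordination applies — F was senior to B — so F and B swap.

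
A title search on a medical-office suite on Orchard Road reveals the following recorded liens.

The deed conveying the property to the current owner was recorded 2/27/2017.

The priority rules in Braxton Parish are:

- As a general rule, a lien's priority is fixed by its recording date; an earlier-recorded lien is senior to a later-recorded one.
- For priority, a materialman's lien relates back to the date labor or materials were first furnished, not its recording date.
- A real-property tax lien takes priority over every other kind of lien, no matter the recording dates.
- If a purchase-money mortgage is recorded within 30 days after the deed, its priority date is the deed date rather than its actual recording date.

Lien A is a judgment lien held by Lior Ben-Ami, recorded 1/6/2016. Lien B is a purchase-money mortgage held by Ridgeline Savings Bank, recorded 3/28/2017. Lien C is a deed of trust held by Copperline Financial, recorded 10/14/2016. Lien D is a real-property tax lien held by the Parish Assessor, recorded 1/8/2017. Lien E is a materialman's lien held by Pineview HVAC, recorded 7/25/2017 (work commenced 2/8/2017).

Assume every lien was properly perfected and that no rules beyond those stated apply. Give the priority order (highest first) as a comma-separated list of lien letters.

Effective dates: B's effective date is the deed date, 2/27/2017; E's effective date is 2/8/2017, when work began.
D is a real-property tax lien, so it outranks all other liens regardless of date.
Ordering the rest by effective date: A (1/6/2016), C (10/14/2016), E (2/8/2017), B (2/27/2017).

D, A, C, E, B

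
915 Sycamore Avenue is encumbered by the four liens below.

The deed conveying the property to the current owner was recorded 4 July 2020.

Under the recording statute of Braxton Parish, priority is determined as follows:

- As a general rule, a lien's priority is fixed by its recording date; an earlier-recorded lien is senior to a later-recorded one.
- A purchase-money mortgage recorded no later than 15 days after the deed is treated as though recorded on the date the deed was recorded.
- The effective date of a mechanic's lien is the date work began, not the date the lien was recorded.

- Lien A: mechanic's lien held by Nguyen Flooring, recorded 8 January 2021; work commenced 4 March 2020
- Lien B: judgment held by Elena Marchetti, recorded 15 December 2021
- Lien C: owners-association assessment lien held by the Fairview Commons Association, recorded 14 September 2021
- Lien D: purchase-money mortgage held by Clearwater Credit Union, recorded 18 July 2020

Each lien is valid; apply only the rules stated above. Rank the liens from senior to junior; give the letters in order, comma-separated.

Adjusting effective dates: A's effective date is 4 March 2020, when work began; D's effective date is the deed date, 4 July 2020.
By effective date, earliest first: A (4 March 2020), D (4 July 2020), C (14 September 2021), B (15 December 2021).

A, D, C, B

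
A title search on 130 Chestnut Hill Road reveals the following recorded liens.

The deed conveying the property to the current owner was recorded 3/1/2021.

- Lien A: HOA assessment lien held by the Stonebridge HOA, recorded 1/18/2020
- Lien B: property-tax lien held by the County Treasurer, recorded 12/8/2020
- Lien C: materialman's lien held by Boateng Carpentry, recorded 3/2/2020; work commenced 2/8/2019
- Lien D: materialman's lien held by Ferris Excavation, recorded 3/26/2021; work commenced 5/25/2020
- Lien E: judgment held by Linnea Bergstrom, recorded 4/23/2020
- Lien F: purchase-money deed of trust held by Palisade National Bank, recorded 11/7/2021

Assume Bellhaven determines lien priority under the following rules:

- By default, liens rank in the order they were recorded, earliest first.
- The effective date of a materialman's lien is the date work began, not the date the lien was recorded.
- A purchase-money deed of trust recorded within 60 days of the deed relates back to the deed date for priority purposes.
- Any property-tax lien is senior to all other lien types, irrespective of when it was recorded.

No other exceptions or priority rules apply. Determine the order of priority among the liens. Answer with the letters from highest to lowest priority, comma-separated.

B, C, A, E, D, F

Effective dates after the stated exceptions: C relates back to 2/8/2019 (work commenced); D relates back to 5/25/2020 (work commenced); F was recorded 251 days after the deed, outside the 60-day window, so it keeps its recording date.
B, as a property-tax lien, has superpriority and ranks first.
Ordering the rest by effective date: C (2/8/2019), A (1/18/2020), E (4/23/2020), D (5/25/2020), F (11/7/2021).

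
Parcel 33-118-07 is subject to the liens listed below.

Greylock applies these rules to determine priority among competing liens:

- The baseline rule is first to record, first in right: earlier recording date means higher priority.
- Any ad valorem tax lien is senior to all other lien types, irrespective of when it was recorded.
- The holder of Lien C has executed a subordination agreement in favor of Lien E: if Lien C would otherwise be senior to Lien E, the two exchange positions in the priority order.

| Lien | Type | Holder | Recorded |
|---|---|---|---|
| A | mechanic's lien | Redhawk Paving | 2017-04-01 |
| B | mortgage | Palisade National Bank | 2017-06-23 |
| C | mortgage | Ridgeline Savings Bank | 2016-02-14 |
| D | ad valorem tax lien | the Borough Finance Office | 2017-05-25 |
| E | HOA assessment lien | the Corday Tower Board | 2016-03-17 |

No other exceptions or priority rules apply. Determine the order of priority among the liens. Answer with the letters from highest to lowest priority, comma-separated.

D is an ad valorem tax lien, so it outranks all other liens regardless of date.
Among the remaining liens, by effective date: C (2016-02-14), E (2016-03-17), A (2017-04-01), B (2017-06-23).
C would otherwise be senior to E, so under the subordination agreement C and E exchange positions.

D, E, C, A, B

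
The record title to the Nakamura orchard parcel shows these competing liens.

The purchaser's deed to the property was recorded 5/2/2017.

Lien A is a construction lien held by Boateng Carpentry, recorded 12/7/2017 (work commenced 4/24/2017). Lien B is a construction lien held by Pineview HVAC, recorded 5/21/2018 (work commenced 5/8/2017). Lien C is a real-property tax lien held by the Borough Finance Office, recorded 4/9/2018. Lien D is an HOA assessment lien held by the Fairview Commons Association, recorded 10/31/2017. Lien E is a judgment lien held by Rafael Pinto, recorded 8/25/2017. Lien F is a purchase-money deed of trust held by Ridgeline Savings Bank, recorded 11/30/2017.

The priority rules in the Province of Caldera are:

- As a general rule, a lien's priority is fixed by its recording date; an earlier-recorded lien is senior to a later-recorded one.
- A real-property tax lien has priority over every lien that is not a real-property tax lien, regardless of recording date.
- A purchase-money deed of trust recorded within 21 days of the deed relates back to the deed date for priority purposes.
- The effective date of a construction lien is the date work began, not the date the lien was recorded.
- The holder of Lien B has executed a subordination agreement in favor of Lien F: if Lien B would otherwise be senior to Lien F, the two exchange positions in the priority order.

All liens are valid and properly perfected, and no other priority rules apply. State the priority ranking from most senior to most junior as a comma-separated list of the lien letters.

C, A, F, E, D, B

Effective dates after the stated exceptions: A is treated as recorded 4/24/2017, the work-commencement date; B is treated as recorded 5/8/2017, the work-commencement date; F was recorded 212 days after the deed — beyond 21 days — so no relation-back applies.
C is a real-property tax lien, so it outranks all other liens regardless of date.
Ordering the rest by effective date: A (4/24/2017), B (5/8/2017), E (8/25/2017), D (10/31/2017), F (11/30/2017).
B would otherwise be senior to F, so under the subordination agreement B and F exchange positions.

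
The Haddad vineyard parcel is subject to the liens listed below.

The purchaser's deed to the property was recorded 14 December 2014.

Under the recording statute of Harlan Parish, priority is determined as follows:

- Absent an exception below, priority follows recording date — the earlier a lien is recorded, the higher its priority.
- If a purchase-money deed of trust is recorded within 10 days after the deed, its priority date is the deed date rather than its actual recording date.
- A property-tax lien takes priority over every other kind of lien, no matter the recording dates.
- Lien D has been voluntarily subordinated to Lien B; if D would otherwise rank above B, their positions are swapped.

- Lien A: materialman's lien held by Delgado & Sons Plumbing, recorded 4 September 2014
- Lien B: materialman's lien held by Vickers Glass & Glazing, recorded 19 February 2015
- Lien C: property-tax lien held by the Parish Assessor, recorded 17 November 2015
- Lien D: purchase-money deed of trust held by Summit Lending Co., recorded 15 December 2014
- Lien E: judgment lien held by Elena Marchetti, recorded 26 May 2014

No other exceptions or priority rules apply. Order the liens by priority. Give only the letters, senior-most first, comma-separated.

Effective dates: D relates back to the deed date 14 December 2014.
C is a property-tax lien and takes priority over every other lien.
Remaining liens by effective date: E (26 May 2014), A (4 September 2014), D (14 December 2014), B (19 February 2015).
Because D would otherwise rank above B, the subordination swaps them.

C, E, A, B, D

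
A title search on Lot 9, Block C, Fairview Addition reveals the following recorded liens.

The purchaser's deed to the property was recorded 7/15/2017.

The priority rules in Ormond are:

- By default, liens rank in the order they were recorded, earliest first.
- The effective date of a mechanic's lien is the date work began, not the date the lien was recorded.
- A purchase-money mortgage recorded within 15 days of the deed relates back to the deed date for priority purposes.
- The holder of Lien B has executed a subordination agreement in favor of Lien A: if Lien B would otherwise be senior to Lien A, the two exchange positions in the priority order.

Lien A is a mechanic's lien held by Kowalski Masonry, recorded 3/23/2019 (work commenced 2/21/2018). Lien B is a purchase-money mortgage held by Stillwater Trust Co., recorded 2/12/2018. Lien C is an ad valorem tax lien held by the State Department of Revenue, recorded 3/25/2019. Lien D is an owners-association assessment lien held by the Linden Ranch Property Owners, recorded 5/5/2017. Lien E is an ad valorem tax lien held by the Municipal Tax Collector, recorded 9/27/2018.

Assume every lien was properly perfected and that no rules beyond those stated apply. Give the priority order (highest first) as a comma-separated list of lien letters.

Effective dates after the stated exceptions: A is treated as recorded 2/21/2018, the work-commencement date; B was recorded 212 days after the deed — beyond 15 days — so no relation-back applies.
Ordering by effective date: D (5/5/2017), B (2/12/2018), A (2/21/2018), E (9/27/2018), C (3/25/2019).
Because B would otherwise rank above A, the subordination swaps them.

D, A, B, E, C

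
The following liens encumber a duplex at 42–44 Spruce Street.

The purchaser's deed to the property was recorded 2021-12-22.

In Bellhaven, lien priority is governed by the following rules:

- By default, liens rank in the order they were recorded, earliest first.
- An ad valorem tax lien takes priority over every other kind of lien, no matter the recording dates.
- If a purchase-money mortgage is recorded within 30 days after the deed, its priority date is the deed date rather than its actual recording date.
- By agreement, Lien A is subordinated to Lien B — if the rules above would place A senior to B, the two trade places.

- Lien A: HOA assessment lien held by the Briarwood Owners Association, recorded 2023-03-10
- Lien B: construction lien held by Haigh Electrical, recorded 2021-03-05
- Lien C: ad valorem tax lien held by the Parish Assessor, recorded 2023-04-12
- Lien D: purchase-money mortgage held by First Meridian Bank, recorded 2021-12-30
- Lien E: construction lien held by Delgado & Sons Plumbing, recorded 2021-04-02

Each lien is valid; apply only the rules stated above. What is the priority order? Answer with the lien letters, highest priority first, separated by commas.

C, B, E, D, A

Adjusting effective dates: D was recorded within the 30-day window, so its effective date is the deed date 2021-12-22.
C, as an ad valorem tax lien, has superpriority and ranks first.
Remaining liens by effective date: B (2021-03-05), E (2021-04-02), D (2021-12-22), A (2023-03-10).
A already ranks below B; the subordination has no effect.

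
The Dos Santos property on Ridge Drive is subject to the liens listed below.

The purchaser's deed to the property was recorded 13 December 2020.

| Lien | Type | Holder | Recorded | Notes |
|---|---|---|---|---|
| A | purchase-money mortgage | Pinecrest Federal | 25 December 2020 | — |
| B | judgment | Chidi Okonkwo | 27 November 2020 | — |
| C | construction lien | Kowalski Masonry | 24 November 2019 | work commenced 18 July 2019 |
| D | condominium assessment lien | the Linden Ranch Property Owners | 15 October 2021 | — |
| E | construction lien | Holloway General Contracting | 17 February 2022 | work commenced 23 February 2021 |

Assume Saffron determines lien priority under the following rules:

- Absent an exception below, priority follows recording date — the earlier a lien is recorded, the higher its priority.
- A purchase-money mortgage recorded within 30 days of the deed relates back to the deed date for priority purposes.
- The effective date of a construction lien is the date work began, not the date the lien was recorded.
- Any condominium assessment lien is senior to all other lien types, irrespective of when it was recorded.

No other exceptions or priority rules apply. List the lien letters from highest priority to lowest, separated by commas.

D, C, B, A, E

First, effective dates: A relates back to the deed date 13 December 2020; C's effective date is 18 July 2019, when work began; E relates back to 23 February 2021 (work commenced).
D is a condominium assessment lien, so it outranks all other liens regardless of date.
The other liens, earliest effective date first: C (18 July 2019), B (27 November 2020), A (13 December 2020), E (23 February 2021).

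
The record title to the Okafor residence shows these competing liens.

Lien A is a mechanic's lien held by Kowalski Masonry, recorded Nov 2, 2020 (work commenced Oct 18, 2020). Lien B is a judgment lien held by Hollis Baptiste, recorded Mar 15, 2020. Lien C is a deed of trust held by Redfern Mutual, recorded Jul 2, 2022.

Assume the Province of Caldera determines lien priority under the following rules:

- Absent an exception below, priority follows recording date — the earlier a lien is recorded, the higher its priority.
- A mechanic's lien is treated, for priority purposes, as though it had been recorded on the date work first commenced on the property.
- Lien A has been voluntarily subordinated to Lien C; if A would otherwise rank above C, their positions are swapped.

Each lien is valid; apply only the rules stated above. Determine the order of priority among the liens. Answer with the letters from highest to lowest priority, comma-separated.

Effective dates: A is treated as recorded Oct 18, 2020, the work-commencement date.
By effective date, earliest first: B (Mar 15, 2020), A (Oct 18, 2020), C (Jul 2, 2022).
Because A would otherwise rank above C, the subordination swaps them.

B, C, A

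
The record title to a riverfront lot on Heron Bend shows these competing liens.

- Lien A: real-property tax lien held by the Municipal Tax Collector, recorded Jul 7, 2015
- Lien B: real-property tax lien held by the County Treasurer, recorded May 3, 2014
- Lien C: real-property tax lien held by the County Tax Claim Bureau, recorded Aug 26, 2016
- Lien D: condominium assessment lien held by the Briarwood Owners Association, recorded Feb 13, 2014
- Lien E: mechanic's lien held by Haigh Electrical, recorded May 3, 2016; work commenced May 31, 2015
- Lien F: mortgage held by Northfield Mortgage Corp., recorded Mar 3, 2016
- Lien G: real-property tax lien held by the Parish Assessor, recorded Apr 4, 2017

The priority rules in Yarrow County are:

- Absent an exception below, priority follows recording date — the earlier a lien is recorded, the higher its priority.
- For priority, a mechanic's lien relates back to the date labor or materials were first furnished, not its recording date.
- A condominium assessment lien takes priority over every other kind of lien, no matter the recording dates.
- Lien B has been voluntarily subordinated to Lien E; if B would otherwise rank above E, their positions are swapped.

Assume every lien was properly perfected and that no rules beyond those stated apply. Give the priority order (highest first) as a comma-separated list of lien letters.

D, E, B, A, F, C, G

Adjusting effective dates: E's effective date is May 31, 2015, when work began.
D, as a condominium assessment lien, has superpriority and ranks first.
Among the remaining liens, by effective date: B (May 3, 2014), E (May 31, 2015), A (Jul 7, 2015), F (Mar 3, 2016), C (Aug 26, 2016), G (Apr 4, 2017).
The subordination applies — B was senior to E — so B and E swap.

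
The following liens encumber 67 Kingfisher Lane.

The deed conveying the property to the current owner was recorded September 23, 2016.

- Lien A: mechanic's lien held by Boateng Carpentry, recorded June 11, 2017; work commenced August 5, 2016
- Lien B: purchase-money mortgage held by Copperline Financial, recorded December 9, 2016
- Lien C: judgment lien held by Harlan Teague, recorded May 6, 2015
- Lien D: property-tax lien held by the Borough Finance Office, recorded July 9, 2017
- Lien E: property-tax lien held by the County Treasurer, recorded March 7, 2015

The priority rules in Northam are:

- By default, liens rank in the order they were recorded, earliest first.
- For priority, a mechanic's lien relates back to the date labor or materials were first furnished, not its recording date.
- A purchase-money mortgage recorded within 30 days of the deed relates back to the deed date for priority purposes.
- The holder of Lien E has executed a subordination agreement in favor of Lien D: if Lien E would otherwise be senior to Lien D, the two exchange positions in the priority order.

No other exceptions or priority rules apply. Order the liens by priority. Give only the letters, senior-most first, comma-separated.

D, C, A, B, E

Effective dates after the stated exceptions: A's effective date is August 5, 2016, when work began; B was recorded 77 days after the deed, outside the 30-day window, so it keeps its recording date.
Ordering by effective date: E (March 7, 2015), C (May 6, 2015), A (August 5, 2016), B (December 9, 2016), D (July 9, 2017).
The subordination applies — E was senior to D — so E and D swap.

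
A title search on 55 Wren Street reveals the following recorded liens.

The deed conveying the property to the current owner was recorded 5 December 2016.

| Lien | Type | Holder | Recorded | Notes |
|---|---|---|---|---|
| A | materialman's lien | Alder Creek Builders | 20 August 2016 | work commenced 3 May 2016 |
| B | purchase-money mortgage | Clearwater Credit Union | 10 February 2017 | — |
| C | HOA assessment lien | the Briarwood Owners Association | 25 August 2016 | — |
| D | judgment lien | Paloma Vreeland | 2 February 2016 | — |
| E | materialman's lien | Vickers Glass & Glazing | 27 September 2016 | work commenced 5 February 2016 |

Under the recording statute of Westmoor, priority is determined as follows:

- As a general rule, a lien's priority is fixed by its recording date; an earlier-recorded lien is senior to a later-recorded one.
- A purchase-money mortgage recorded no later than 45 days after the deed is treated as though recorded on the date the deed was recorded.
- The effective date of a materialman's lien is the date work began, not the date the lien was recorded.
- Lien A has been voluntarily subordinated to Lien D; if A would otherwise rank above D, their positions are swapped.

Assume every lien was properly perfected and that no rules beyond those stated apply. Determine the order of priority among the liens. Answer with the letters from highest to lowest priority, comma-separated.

D, E, A, C, B

Effective dates after the stated exceptions: A relates back to 3 May 2016 (work commenced); B was recorded 67 days after the deed, outside the 45-day window, so it keeps its recording date; E's effective date is 5 February 2016, when work began.
Ordering by effective date: D (2 February 2016), E (5 February 2016), A (3 May 2016), C (25 August 2016), B (10 February 2017).
A is already junior to D, so the subordination agreement changes nothing.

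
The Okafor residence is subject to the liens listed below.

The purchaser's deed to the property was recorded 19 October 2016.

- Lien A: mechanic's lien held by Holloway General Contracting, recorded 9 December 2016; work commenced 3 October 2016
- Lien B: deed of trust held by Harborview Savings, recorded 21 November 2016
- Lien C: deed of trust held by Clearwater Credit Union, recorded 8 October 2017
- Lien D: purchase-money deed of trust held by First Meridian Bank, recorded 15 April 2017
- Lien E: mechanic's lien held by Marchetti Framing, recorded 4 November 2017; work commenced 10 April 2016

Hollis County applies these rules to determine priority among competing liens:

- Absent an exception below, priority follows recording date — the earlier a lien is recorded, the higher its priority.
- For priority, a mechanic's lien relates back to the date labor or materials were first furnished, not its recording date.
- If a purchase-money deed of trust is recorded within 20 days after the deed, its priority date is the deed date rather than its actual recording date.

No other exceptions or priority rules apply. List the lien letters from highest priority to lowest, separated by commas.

E, A, B, D, C

Effective dates after the stated exceptions: A is treated as recorded 3 October 2016, the work-commencement date; D was recorded 178 days after the deed — beyond 20 days — so no relation-back applies; E relates back to 10 April 2016 (work commenced).
Ordering by effective date: E (10 April 2016), A (3 October 2016), B (21 November 2016), D (15 April 2017), C (8 October 2017).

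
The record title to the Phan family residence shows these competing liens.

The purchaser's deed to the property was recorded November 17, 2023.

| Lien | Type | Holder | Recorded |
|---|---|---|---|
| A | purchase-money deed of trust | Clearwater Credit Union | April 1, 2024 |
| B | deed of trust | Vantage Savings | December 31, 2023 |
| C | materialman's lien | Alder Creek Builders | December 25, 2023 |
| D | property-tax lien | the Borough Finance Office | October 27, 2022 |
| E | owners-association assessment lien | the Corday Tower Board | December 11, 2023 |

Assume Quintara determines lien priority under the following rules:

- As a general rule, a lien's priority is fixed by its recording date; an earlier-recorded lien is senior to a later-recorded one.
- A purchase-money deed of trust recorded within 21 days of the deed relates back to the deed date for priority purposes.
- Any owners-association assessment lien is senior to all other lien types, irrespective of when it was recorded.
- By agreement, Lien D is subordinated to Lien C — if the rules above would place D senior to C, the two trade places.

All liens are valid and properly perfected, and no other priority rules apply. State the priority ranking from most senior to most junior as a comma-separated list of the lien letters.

Effective dates after the stated exceptions: A was recorded 136 days after the deed — beyond 21 days — so no relation-back applies.
E is an owners-association assessment lien and takes priority over every other lien.
Remaining liens by effective date: D (October 27, 2022), C (December 25, 2023), B (December 31, 2023), A (April 1, 2024).
The subordination applies — D was senior to C — so D and C swap.

E, C, D, B, A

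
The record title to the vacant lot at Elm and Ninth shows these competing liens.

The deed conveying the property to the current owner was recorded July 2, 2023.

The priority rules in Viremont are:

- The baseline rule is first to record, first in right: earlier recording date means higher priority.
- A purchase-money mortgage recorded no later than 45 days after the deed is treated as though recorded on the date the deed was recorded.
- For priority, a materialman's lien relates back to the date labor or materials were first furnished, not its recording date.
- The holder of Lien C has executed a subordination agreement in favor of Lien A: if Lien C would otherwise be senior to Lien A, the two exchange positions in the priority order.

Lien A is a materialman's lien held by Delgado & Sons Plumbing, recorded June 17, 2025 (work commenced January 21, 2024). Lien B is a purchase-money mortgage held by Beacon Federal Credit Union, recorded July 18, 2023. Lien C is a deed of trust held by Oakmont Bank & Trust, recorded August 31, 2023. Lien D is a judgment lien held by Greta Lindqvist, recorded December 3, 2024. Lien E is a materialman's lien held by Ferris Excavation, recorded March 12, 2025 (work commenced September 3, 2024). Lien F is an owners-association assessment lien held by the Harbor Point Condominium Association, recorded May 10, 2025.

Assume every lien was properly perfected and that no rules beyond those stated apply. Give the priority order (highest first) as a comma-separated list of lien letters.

First, effective dates: A relates back to January 21, 2024 (work commenced); B's effective date is the deed date, July 2, 2023; E is treated as recorded September 3, 2024, the work-commencement date.
Sorted by effective date: B (July 2, 2023), C (August 31, 2023), A (January 21, 2024), E (September 3, 2024), D (December 3, 2024), F (May 10, 2025).
Because C would otherwise rank above A, the subordination swaps them.

B, A, C, E, D, F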